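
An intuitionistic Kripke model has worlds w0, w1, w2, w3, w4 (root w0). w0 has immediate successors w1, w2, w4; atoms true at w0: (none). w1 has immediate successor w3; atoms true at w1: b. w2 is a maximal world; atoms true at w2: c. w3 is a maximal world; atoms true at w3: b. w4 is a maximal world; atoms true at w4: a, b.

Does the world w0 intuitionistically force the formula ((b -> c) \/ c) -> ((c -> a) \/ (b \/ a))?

w0 ||-/- ((b -> c) \/ c) -> ((c -> a) \/ (b \/ a)): at the accessible world w2, w2 ||- (b -> c) \/ c but w2 ||-/- (c -> a) \/ (b \/ a).
w2 ||-/- (c -> a) \/ (b \/ a): neither disjunct is forced at w2.
w2 ||-/- c -> a: already at w2 itself, w2 ||- c but w2 ||-/- a.

No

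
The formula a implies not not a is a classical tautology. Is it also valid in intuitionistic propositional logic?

This is double-negation introduction, which is intuitionistically derivable.
If a world forces a then every accessible world forces a (persistence), so none forces not a; hence not not a.

Yes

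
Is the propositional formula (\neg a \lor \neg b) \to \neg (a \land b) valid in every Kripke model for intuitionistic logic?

Yes

This is a constructively valid De Morgan direction (disjunction of negations to negated conjunction), which is intuitionistically derivable.
If \neg a holds at a world then no accessible world forces a, hence none forces a \land b; likewise for \neg b.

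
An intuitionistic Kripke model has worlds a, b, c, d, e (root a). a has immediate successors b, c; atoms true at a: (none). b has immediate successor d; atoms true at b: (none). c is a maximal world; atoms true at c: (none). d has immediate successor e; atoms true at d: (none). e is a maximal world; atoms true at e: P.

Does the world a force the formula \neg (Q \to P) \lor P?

a \nVdash \neg (Q \to P) \lor P: neither disjunct is forced at a.
a \nVdash \neg (Q \to P) since a is accessible from a and a \Vdash Q \to P.
a \Vdash Q \to P vacuously: no world accessible from a forces the antecedent Q.

No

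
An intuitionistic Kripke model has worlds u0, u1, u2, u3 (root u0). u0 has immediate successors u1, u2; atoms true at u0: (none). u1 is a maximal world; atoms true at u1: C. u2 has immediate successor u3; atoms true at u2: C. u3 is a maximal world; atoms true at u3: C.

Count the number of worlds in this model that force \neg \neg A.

u0: does not force it — u0 \nVdash \neg \neg A since u0 is accessible from u0 and u0 \Vdash \neg A.
u1: does not force it — u1 \nVdash \neg \neg A since u1 is accessible from u1 and u1 \Vdash \neg A.
u2: does not force it — u2 \nVdash \neg \neg A since u2 is accessible from u2 and u2 \Vdash \neg A.
u3: does not force it.
Worlds forcing the formula: { }.

0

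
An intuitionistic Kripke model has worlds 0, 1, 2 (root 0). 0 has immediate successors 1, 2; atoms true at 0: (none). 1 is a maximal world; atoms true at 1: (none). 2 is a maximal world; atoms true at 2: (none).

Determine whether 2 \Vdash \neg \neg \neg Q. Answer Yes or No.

Yes

2 \Vdash \neg \neg \neg Q: no world accessible from 2 forces \neg \neg Q.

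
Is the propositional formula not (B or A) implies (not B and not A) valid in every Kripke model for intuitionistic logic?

This is a constructively valid De Morgan direction (negated disjunction to conjunction of negations), which is intuitionistically derivable.
From not (B or A): if B held then B or A would, contradiction — so not B; similarly not A.

Yes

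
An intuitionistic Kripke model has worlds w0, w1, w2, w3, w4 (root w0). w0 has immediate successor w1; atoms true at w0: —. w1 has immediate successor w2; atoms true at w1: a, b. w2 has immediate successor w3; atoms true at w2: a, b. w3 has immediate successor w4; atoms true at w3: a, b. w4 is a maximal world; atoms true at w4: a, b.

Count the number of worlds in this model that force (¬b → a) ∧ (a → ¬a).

0

w0: does not force it — w0 ⊮ (¬b → a) ∧ (a → ¬a) since w0 fails a → ¬a.
w1: does not force it.
w2: does not force it.
w3: does not force it.
w4: does not force it.
Worlds forcing the formula: { }.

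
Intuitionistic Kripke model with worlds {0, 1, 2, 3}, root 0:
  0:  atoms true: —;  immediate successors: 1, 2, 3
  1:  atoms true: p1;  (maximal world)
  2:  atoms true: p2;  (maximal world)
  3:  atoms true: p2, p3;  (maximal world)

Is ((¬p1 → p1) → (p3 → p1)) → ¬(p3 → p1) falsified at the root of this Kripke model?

0 ⊮ ((¬p1 → p1) → (p3 → p1)) → ¬(p3 → p1): already at 0 itself, 0 ⊩ (¬p1 → p1) → (p3 → p1) but 0 ⊮ ¬(p3 → p1).
0 ⊮ ¬(p3 → p1) since 1 is accessible from 0 and 1 ⊩ p3 → p1.
1 ⊩ p3 → p1 vacuously: no world accessible from 1 forces the antecedent p3.
So the root 0 does not force ((¬p1 → p1) → (p3 → p1)) → ¬(p3 → p1); the model is a countermodel.

Yes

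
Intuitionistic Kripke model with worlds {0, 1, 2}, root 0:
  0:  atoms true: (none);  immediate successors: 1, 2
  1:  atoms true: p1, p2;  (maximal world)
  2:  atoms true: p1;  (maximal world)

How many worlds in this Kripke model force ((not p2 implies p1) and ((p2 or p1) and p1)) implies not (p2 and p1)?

0: does not force it — 0 does not force ((not p2 implies p1) and ((p2 or p1) and p1)) implies not (p2 and p1): at the accessible world 1, 1 forces (not p2 implies p1) and ((p2 or p1) and p1) but 1 does not force not (p2 and p1).
1: does not force it — 1 does not force ((not p2 implies p1) and ((p2 or p1) and p1)) implies not (p2 and p1): already at 1 itself, 1 forces (not p2 implies p1) and ((p2 or p1) and p1) but 1 does not force not (p2 and p1).
2: forces it.
Worlds forcing the formula: {2}.

1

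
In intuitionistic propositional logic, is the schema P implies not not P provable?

Yes

This is double-negation introduction, which is intuitionistically derivable.
If a world forces P then every accessible world forces P (persistence), so none forces not P; hence not not P.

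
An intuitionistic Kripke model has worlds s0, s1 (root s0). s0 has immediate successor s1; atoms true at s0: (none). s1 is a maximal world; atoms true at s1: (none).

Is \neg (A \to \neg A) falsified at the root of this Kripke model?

s0 \nVdash \neg (A \to \neg A) since s0 is accessible from s0 and s0 \Vdash A \to \neg A.
s0 \Vdash A \to \neg A vacuously: no world accessible from s0 forces the antecedent A.
So the root s0 does not force \neg (A \to \neg A); the model is a countermodel.

Yes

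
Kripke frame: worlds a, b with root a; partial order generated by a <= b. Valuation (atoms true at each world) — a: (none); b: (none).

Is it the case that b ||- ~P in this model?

b ||- ~P: no world accessible from b forces P.

Yes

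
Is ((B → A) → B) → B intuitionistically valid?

No

This is Peirce's law, which is not intuitionistically valid.
A Kripke countermodel: worlds w0, w1; order generated by w0 ≤ w1; atoms true at each world — w0:{}; w1:{B}.
w0 ⊮ ((B → A) → B) → B: already at w0 itself, w0 ⊩ (B → A) → B but w0 ⊮ B.
w0 lacks atom B, so w0 ⊮ B.
So the root w0 does not force the formula.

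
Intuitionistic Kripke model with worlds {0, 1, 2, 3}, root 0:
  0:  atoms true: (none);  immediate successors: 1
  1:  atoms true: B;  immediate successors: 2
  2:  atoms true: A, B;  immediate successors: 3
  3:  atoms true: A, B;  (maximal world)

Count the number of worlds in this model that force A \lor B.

0: does not force it — 0 \nVdash A \lor B: neither disjunct is forced at 0.
1: forces it.
2: forces it.
3: forces it.
Worlds forcing the formula: {1, 2, 3}.

3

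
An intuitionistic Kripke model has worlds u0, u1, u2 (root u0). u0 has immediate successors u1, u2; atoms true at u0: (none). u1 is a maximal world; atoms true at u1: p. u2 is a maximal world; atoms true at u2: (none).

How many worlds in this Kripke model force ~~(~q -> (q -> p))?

3

u0: forces it.
u1: forces it.
u2: forces it.
Worlds forcing the formula: {u0, u1, u2}.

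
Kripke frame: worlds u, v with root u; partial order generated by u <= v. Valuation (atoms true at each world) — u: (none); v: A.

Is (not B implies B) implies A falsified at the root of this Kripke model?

u forces (not B implies B) implies A vacuously: no world accessible from u forces the antecedent not B implies B.
So the root u forces (not B implies B) implies A; the model is not a countermodel.

No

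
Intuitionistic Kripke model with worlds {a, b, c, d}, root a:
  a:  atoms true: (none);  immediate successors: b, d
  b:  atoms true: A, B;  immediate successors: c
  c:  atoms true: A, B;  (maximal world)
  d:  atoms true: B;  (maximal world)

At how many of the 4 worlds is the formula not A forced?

1

a: does not force it — a does not force not A since b is accessible from a and b forces A.
b: does not force it — b does not force not A since b is accessible from b and b forces A.
c: does not force it.
d: forces it.
Worlds forcing the formula: {d}.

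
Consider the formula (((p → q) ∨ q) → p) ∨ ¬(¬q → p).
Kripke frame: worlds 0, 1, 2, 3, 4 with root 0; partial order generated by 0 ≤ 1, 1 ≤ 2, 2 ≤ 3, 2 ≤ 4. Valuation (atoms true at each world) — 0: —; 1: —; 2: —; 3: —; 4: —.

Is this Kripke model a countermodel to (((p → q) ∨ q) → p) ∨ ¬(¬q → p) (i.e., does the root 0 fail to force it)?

0 ⊩ (((p → q) ∨ q) → p) ∨ ¬(¬q → p) via the disjunct ¬(¬q → p).
So the root 0 forces (((p → q) ∨ q) → p) ∨ ¬(¬q → p); the model is not a countermodel.

No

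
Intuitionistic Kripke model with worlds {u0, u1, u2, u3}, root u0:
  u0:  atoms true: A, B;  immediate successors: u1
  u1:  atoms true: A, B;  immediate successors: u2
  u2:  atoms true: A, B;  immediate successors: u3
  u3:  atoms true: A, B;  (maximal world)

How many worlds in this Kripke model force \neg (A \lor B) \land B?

0

u0: does not force it — u0 \nVdash \neg (A \lor B) \land B since u0 fails \neg (A \lor B).
u1: does not force it.
u2: does not force it.
u3: does not force it.
Worlds forcing the formula: { }.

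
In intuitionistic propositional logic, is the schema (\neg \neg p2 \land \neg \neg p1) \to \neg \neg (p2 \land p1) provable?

Yes

This is the distribution of double negation over conjunction, which is intuitionistically derivable.
Assume \neg \neg p2, \neg \neg p1, and \neg (p2 \land p1). From p2 we'd get \neg p1 (since p2 \land p1 is refuted), contradicting \neg \neg p1; so \neg p2, contradicting \neg \neg p2.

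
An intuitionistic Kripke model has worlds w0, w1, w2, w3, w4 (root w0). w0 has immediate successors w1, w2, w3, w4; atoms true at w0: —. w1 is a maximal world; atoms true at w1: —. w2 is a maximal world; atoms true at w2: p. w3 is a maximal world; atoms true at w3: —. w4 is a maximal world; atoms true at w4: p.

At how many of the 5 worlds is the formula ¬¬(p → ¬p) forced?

2

w0: does not force it — w0 ⊮ ¬¬(p → ¬p) since w2 is accessible from w0 and w2 ⊩ ¬(p → ¬p).
w1: forces it.
w2: does not force it — w2 ⊮ ¬¬(p → ¬p) since w2 is accessible from w2 and w2 ⊩ ¬(p → ¬p).
w3: forces it.
w4: does not force it — w4 ⊮ ¬¬(p → ¬p) since w4 is accessible from w4 and w4 ⊩ ¬(p → ¬p).
Worlds forcing the formula: {w1, w3}.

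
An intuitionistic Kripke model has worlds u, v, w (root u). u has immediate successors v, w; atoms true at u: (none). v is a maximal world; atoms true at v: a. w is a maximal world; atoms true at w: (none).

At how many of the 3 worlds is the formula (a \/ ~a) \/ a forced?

2

u: does not force it — u ||-/- (a \/ ~a) \/ a: neither disjunct is forced at u.
v: forces it.
w: forces it.
Worlds forcing the formula: {v, w}.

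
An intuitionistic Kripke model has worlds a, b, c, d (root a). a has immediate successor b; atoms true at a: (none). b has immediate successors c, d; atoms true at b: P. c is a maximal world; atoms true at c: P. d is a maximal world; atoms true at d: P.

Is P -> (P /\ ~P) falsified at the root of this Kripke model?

a ||-/- P -> (P /\ ~P): at the accessible world b, b ||- P but b ||-/- P /\ ~P.
b ||-/- P /\ ~P since b fails ~P.
So the root a does not force P -> (P /\ ~P); the model is a countermodel.

Yes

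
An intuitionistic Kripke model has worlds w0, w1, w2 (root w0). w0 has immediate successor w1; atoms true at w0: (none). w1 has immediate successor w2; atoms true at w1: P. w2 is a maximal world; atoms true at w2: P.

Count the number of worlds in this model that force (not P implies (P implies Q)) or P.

w0: forces it.
w1: forces it.
w2: forces it.
Worlds forcing the formula: {w0, w1, w2}.

3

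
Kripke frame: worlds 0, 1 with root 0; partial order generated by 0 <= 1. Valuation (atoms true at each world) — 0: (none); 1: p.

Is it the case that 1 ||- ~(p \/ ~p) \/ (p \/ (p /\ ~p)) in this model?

1 ||- ~(p \/ ~p) \/ (p \/ (p /\ ~p)) via the disjunct p \/ (p /\ ~p).

Yes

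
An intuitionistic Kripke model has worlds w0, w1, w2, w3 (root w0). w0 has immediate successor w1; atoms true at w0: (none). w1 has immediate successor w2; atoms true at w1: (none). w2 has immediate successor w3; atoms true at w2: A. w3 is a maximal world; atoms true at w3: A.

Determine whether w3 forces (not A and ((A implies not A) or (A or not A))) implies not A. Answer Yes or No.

w3 forces (not A and ((A implies not A) or (A or not A))) implies not A vacuously: no world accessible from w3 forces the antecedent not A and ((A implies not A) or (A or not A)).

Yes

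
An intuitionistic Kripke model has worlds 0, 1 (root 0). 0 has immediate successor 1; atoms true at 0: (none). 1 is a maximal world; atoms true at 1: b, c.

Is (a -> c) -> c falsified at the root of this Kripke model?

0 ||-/- (a -> c) -> c: already at 0 itself, 0 ||- a -> c but 0 ||-/- c.
0 lacks atom c, so 0 ||-/- c.
So the root 0 does not force (a -> c) -> c; the model is a countermodel.

Yes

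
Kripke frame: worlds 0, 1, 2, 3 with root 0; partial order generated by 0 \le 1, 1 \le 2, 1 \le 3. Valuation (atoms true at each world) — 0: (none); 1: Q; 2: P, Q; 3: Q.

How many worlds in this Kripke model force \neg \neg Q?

4

0: forces it.
1: forces it.
2: forces it.
3: forces it.
Worlds forcing the formula: {0, 1, 2, 3}.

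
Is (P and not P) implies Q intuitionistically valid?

This is an instance of ex falso quodlibet, which is intuitionistically derivable.
No world can force both P and not P, so the antecedent P and not P is never forced and the implication holds vacuously at every world.

Yes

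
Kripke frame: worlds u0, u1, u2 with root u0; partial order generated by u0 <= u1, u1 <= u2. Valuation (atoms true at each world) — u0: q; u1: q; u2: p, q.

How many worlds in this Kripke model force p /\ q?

u0: does not force it — u0 ||-/- p /\ q since u0 fails p.
u1: does not force it — u1 ||-/- p /\ q since u1 fails p.
u2: forces it.
Worlds forcing the formula: {u2}.

1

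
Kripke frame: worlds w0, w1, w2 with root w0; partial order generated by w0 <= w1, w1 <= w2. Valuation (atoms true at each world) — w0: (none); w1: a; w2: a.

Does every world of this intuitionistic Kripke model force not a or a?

No

Not every world: w0 does not force not a or a.
w0 does not force not a or a: neither disjunct is forced at w0.
w0 does not force not a since w1 is accessible from w0 and w1 forces a.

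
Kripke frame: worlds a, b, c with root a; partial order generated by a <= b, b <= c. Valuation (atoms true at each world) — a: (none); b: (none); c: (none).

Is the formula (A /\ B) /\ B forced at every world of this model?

No

Not every world: a ||-/- (A /\ B) /\ B.
a ||-/- (A /\ B) /\ B since a fails A /\ B.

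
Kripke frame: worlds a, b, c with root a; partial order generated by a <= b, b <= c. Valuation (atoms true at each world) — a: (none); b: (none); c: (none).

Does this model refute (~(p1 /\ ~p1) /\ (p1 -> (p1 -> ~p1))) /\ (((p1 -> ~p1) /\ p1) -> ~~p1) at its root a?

a ||- (~(p1 /\ ~p1) /\ (p1 -> (p1 -> ~p1))) /\ (((p1 -> ~p1) /\ p1) -> ~~p1) since a forces both conjuncts.
So the root a forces (~(p1 /\ ~p1) /\ (p1 -> (p1 -> ~p1))) /\ (((p1 -> ~p1) /\ p1) -> ~~p1); the model is not a countermodel.

No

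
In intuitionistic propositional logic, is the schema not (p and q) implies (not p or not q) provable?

No

This is the constructively invalid direction of De Morgan's law for conjunction, which is not intuitionistically valid.
A Kripke countermodel: worlds u0, u1, u2; order generated by u0 <= u1, u0 <= u2; atoms true at each world — u0:{}; u1:{p}; u2:{q}.
u0 does not force not (p and q) implies (not p or not q): already at u0 itself, u0 forces not (p and q) but u0 does not force not p or not q.
u0 does not force not p or not q: neither disjunct is forced at u0.
u0 does not force not p since u1 is accessible from u0 and u1 forces p.
So the root u0 does not force the formula.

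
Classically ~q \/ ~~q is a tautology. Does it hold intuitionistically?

No

This is the weak law of excluded middle, which is not intuitionistically valid.
A Kripke countermodel: worlds u, v, w; order generated by u <= v, u <= w; atoms true at each world — u:{}; v:{q}; w:{}.
u ||-/- ~q \/ ~~q: neither disjunct is forced at u.
u ||-/- ~q since v is accessible from u and v ||- q.
So the root u does not force the formula.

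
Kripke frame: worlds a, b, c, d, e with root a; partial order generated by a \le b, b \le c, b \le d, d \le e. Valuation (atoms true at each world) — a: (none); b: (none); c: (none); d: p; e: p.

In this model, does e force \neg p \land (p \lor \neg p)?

e \nVdash \neg p \land (p \lor \neg p) since e fails \neg p.

No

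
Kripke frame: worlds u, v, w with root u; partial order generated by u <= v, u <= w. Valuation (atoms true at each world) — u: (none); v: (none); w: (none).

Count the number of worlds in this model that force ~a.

3

u: forces it.
v: forces it.
w: forces it.
Worlds forcing the formula: {u, v, w}.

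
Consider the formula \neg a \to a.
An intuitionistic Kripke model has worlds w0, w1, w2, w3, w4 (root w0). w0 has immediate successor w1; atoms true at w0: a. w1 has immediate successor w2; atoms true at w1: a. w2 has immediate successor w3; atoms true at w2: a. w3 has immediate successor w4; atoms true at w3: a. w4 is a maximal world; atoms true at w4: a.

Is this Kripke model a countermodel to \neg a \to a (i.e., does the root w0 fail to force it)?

w0 \Vdash \neg a \to a vacuously: no world accessible from w0 forces the antecedent \neg a.
So the root w0 forces \neg a \to a; the model is not a countermodel.

No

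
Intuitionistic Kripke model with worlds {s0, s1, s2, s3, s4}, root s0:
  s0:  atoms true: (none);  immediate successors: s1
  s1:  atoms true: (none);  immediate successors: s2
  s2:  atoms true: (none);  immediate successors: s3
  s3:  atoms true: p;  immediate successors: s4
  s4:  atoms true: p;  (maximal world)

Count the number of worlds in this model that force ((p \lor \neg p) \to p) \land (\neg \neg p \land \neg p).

s0: does not force it — s0 \nVdash ((p \lor \neg p) \to p) \land (\neg \neg p \land \neg p) since s0 fails \neg \neg p \land \neg p.
s1: does not force it — s1 \nVdash ((p \lor \neg p) \to p) \land (\neg \neg p \land \neg p) since s1 fails \neg \neg p \land \neg p.
s2: does not force it.
s3: does not force it.
s4: does not force it.
Worlds forcing the formula: { }.

0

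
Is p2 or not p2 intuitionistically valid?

No

This is the law of excluded middle, which is not intuitionistically valid.
A Kripke countermodel: worlds a, b; order generated by a <= b; atoms true at each world — a:{}; b:{p2}.
a does not force p2 or not p2: neither disjunct is forced at a.
a lacks atom p2, so a does not force p2.
So the root a does not force the formula.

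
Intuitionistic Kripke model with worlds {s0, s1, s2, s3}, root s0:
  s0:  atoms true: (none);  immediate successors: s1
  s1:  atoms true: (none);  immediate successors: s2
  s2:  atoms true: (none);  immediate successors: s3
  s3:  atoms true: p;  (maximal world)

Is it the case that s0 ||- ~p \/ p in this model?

No

s0 ||-/- ~p \/ p: neither disjunct is forced at s0.
s0 ||-/- ~p since s3 is accessible from s0 and s3 ||- p.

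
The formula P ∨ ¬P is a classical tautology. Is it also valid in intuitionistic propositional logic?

No

This is the law of excluded middle, which is not intuitionistically valid.
A Kripke countermodel: worlds a, b; order generated by a ≤ b; atoms true at each world — a:{}; b:{P}.
a ⊮ P ∨ ¬P: neither disjunct is forced at a.
a lacks atom P, so a ⊮ P.
So the root a does not force the formula.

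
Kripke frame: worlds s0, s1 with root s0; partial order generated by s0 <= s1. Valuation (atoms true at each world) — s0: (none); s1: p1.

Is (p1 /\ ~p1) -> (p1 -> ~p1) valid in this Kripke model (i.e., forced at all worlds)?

Yes

s0 ||- (p1 /\ ~p1) -> (p1 -> ~p1) vacuously: no world accessible from s0 forces the antecedent p1 /\ ~p1.
Since the root s0 forces (p1 /\ ~p1) -> (p1 -> ~p1) and forcing is persistent (monotone upward), every world forces it.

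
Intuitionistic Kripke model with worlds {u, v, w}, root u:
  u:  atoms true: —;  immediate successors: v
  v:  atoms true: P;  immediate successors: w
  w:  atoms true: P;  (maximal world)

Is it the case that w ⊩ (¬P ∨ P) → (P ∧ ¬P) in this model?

w ⊮ (¬P ∨ P) → (P ∧ ¬P): already at w itself, w ⊩ ¬P ∨ P but w ⊮ P ∧ ¬P.
w ⊮ P ∧ ¬P since w fails ¬P.

No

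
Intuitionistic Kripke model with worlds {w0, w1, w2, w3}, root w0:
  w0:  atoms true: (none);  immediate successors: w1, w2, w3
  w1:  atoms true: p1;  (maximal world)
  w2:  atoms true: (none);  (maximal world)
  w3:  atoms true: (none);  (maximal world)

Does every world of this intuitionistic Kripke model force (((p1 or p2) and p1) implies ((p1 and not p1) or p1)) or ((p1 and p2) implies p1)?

w0 forces (((p1 or p2) and p1) implies ((p1 and not p1) or p1)) or ((p1 and p2) implies p1) via the disjunct ((p1 or p2) and p1) implies ((p1 and not p1) or p1).
Since the root w0 forces (((p1 or p2) and p1) implies ((p1 and not p1) or p1)) or ((p1 and p2) implies p1) and forcing is persistent (monotone upward), every world forces it.

Yes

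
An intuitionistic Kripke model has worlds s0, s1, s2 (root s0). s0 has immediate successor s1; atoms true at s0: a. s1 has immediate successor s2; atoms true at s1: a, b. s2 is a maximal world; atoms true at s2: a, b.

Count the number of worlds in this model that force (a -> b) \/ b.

2

s0: does not force it — s0 ||-/- (a -> b) \/ b: neither disjunct is forced at s0.
s1: forces it.
s2: forces it.
Worlds forcing the formula: {s1, s2}.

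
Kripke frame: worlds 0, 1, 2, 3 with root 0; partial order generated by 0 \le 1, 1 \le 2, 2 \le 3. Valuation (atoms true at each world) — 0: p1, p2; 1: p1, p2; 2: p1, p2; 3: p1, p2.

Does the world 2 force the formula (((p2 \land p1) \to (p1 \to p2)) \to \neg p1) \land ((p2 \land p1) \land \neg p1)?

2 \nVdash (((p2 \land p1) \to (p1 \to p2)) \to \neg p1) \land ((p2 \land p1) \land \neg p1) since 2 fails ((p2 \land p1) \to (p1 \to p2)) \to \neg p1.

No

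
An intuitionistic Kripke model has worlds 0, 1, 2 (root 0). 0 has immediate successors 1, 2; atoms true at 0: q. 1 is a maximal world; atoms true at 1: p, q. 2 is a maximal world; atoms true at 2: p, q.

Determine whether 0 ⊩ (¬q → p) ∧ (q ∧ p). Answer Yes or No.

No

0 ⊮ (¬q → p) ∧ (q ∧ p) since 0 fails q ∧ p.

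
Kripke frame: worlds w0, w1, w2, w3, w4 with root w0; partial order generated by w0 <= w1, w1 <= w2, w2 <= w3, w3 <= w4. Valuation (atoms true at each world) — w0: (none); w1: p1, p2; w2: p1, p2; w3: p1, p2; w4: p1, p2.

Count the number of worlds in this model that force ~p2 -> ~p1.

w0: forces it.
w1: forces it.
w2: forces it.
w3: forces it.
w4: forces it.
Worlds forcing the formula: {w0, w1, w2, w3, w4}.

5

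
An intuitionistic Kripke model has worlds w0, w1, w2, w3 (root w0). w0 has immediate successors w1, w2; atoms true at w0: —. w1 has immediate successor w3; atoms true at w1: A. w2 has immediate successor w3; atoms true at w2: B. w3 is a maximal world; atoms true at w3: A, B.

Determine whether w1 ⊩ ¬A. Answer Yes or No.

w1 ⊮ ¬A since w1 is accessible from w1 and w1 ⊩ A.

No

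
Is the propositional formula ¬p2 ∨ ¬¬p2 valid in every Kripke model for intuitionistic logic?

This is the weak law of excluded middle, which is not intuitionistically valid.
A Kripke countermodel: worlds u, v, w; order generated by u ≤ v, u ≤ w; atoms true at each world — u:{}; v:{p2}; w:{}.
u ⊮ ¬p2 ∨ ¬¬p2: neither disjunct is forced at u.
u ⊮ ¬p2 since v is accessible from u and v ⊩ p2.
So the root u does not force the formula.

No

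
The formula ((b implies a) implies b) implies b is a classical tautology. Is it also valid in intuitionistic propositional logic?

This is Peirce's law, which is not intuitionistically valid.
A Kripke countermodel: worlds 0, 1; order generated by 0 <= 1; atoms true at each world — 0:{}; 1:{b}.
0 does not force ((b implies a) implies b) implies b: already at 0 itself, 0 forces (b implies a) implies b but 0 does not force b.
0 lacks atom b, so 0 does not force b.
So the root 0 does not force the formula.

No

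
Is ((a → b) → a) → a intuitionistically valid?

This is Peirce's law, which is not intuitionistically valid.
A Kripke countermodel: worlds 0, 1; order generated by 0 ≤ 1; atoms true at each world — 0:{}; 1:{a}.
0 ⊮ ((a → b) → a) → a: already at 0 itself, 0 ⊩ (a → b) → a but 0 ⊮ a.
0 lacks atom a, so 0 ⊮ a.
So the root 0 does not force the formula.

No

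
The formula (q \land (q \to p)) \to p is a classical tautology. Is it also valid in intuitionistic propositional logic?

Yes

This is modus ponens in implicational form, which is intuitionistically derivable.
If a world forces q and q \to p, then applying the implication at that world (which is accessible from itself) gives p.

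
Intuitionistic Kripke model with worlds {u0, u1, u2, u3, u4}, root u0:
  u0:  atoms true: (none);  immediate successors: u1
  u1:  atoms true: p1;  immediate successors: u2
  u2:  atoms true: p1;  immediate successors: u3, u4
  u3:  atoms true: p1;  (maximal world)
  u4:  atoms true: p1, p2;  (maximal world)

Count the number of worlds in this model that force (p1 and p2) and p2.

u0: does not force it — u0 does not force (p1 and p2) and p2 since u0 fails p1 and p2.
u1: does not force it — u1 does not force (p1 and p2) and p2 since u1 fails p1 and p2.
u2: does not force it.
u3: does not force it.
u4: forces it.
Worlds forcing the formula: {u4}.

1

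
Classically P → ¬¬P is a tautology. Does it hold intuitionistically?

Yes

This is double-negation introduction, which is intuitionistically derivable.
If a world forces P then every accessible world forces P (persistence), so none forces ¬P; hence ¬¬P.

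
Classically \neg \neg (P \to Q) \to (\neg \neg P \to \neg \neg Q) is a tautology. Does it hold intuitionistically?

Yes

This is the distribution of double negation over implication, which is intuitionistically derivable.
Assume \neg \neg (P \to Q) and \neg \neg P; suppose \neg Q. Then P \to Q would give \neg P (by contraposition), contradicting \neg \neg P; so \neg (P \to Q), contradicting \neg \neg (P \to Q). Hence \neg \neg Q.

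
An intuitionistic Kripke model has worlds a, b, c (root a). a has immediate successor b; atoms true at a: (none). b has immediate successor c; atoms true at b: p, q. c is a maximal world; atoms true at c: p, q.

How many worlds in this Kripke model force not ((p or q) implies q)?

a: does not force it — a does not force not ((p or q) implies q) since a is accessible from a and a forces (p or q) implies q.
b: does not force it — b does not force not ((p or q) implies q) since b is accessible from b and b forces (p or q) implies q.
c: does not force it — c does not force not ((p or q) implies q) since c is accessible from c and c forces (p or q) implies q.
Worlds forcing the formula: { }.

0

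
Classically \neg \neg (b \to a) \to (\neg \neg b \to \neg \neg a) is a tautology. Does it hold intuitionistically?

This is the distribution of double negation over implication, which is intuitionistically derivable.
Assume \neg \neg (b \to a) and \neg \neg b; suppose \neg a. Then b \to a would give \neg b (by contraposition), contradicting \neg \neg b; so \neg (b \to a), contradicting \neg \neg (b \to a). Hence \neg \neg a.

Yes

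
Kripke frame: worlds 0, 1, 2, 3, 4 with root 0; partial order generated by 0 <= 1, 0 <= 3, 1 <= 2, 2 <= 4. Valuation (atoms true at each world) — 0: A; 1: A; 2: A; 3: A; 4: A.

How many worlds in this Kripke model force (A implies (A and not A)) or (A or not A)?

0: forces it.
1: forces it.
2: forces it.
3: forces it.
4: forces it.
Worlds forcing the formula: {0, 1, 2, 3, 4}.

5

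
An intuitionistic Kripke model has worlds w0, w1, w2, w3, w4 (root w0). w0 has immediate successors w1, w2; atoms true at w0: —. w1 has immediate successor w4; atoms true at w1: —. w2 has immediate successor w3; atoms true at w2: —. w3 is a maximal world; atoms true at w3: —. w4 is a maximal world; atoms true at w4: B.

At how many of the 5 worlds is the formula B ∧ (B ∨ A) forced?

1

w0: does not force it — w0 ⊮ B ∧ (B ∨ A) since w0 fails B.
w1: does not force it.
w2: does not force it.
w3: does not force it.
w4: forces it.
Worlds forcing the formula: {w4}.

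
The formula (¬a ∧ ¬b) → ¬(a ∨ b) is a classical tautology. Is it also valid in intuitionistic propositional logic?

This is a constructively valid De Morgan direction (conjunction of negations to negated disjunction), which is intuitionistically derivable.
If both ¬a and ¬b hold at a world, no accessible world forces a or forces b, so none forces a ∨ b.

Yes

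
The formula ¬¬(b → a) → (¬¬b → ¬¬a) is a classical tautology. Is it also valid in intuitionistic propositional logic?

This is the distribution of double negation over implication, which is intuitionistically derivable.
Assume ¬¬(b → a) and ¬¬b; suppose ¬a. Then b → a would give ¬b (by contraposition), contradicting ¬¬b; so ¬(b → a), contradicting ¬¬(b → a). Hence ¬¬a.

Yes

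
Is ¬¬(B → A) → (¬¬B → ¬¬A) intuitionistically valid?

This is the distribution of double negation over implication, which is intuitionistically derivable.
Assume ¬¬(B → A) and ¬¬B; suppose ¬A. Then B → A would give ¬B (by contraposition), contradicting ¬¬B; so ¬(B → A), contradicting ¬¬(B → A). Hence ¬¬A.

Yes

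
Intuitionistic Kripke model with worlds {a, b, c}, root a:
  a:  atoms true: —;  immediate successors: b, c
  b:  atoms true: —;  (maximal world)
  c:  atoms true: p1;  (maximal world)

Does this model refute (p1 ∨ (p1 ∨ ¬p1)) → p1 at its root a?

Yes

a ⊮ (p1 ∨ (p1 ∨ ¬p1)) → p1: at the accessible world b, b ⊩ p1 ∨ (p1 ∨ ¬p1) but b ⊮ p1.
b lacks atom p1, so b ⊮ p1.
So the root a does not force (p1 ∨ (p1 ∨ ¬p1)) → p1; the model is a countermodel.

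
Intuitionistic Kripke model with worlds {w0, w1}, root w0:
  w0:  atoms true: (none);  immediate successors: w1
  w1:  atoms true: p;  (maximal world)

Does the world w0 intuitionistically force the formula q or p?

w0 does not force q or p: neither disjunct is forced at w0.
w0 lacks atom q, so w0 does not force q.

No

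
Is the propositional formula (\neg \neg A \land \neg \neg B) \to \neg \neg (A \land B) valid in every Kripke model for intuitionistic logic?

This is the distribution of double negation over conjunction, which is intuitionistically derivable.
Assume \neg \neg A, \neg \neg B, and \neg (A \land B). From A we'd get \neg B (since A \land B is refuted), contradicting \neg \neg B; so \neg A, contradicting \neg \neg A.

Yes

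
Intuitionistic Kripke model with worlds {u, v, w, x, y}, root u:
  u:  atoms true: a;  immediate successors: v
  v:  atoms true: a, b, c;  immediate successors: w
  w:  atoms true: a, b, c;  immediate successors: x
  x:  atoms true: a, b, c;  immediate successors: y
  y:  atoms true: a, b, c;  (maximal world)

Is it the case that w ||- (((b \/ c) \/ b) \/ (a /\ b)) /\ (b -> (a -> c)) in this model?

w ||- (((b \/ c) \/ b) \/ (a /\ b)) /\ (b -> (a -> c)) since w forces both conjuncts.

Yes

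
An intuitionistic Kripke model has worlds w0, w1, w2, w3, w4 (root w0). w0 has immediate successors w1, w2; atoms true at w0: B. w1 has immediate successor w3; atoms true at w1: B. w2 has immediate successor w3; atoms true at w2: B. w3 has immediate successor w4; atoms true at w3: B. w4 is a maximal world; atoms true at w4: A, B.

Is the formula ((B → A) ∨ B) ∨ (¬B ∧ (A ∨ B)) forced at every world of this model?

w0 ⊩ ((B → A) ∨ B) ∨ (¬B ∧ (A ∨ B)) via the disjunct (B → A) ∨ B.
Since the root w0 forces ((B → A) ∨ B) ∨ (¬B ∧ (A ∨ B)) and forcing is persistent (monotone upward), every world forces it.

Yes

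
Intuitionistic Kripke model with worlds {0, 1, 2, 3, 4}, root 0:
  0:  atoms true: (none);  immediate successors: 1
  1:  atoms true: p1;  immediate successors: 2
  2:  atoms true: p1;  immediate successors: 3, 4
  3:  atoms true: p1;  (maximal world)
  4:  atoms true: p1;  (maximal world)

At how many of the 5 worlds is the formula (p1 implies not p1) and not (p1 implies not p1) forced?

0: does not force it — 0 does not force (p1 implies not p1) and not (p1 implies not p1) since 0 fails p1 implies not p1.
1: does not force it — 1 does not force (p1 implies not p1) and not (p1 implies not p1) since 1 fails p1 implies not p1.
2: does not force it — 2 does not force (p1 implies not p1) and not (p1 implies not p1) since 2 fails p1 implies not p1.
3: does not force it.
4: does not force it.
Worlds forcing the formula: { }.

0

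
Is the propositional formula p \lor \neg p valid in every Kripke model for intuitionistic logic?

This is the law of excluded middle, which is not intuitionistically valid.
A Kripke countermodel: worlds 0, 1; order generated by 0 \le 1; atoms true at each world — 0:{}; 1:{p}.
0 \nVdash p \lor \neg p: neither disjunct is forced at 0.
0 lacks atom p, so 0 \nVdash p.
So the root 0 does not force the formula.

No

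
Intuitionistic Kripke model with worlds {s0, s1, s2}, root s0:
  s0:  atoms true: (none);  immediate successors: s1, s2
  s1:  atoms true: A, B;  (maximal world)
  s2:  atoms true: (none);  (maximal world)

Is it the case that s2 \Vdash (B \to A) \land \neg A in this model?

s2 \Vdash (B \to A) \land \neg A since s2 forces both conjuncts.

Yes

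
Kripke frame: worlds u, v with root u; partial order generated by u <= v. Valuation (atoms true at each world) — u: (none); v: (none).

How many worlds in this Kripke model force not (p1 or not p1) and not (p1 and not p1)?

u: does not force it — u does not force not (p1 or not p1) and not (p1 and not p1) since u fails not (p1 or not p1).
v: does not force it.
Worlds forcing the formula: { }.

0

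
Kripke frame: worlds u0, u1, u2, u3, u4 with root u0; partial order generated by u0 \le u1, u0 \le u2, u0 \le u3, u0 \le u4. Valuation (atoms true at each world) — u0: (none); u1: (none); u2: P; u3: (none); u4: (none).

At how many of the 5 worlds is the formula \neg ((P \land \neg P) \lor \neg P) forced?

u0: does not force it — u0 \nVdash \neg ((P \land \neg P) \lor \neg P) since u1 is accessible from u0 and u1 \Vdash (P \land \neg P) \lor \neg P.
u1: does not force it.
u2: forces it.
u3: does not force it.
u4: does not force it.
Worlds forcing the formula: {u2}.

1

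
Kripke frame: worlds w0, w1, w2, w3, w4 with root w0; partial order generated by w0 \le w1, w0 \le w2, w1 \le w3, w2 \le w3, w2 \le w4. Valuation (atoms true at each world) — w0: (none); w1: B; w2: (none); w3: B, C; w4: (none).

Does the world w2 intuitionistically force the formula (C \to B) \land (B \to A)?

No

w2 \nVdash (C \to B) \land (B \to A) since w2 fails B \to A.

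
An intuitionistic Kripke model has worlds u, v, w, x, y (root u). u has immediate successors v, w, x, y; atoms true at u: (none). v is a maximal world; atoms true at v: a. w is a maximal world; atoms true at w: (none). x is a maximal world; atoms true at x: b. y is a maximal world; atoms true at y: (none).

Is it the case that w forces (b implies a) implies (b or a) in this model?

No

w does not force (b implies a) implies (b or a): already at w itself, w forces b implies a but w does not force b or a.
w does not force b or a: neither disjunct is forced at w.
w lacks atom b, so w does not force b.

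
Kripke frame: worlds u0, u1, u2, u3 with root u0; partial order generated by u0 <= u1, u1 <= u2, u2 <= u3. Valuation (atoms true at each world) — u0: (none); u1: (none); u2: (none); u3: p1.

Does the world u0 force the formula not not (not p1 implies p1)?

u0 forces not not (not p1 implies p1): no world accessible from u0 forces not (not p1 implies p1).

Yes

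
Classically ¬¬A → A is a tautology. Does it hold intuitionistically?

No

This is double-negation elimination, which is not intuitionistically valid.
A Kripke countermodel: worlds u0, u1; order generated by u0 ≤ u1; atoms true at each world — u0:{}; u1:{A}.
u0 ⊮ ¬¬A → A: already at u0 itself, u0 ⊩ ¬¬A but u0 ⊮ A.
u0 lacks atom A, so u0 ⊮ A.
So the root u0 does not force the formula.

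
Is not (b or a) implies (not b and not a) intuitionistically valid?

This is a constructively valid De Morgan direction (negated disjunction to conjunction of negations), which is intuitionistically derivable.
From not (b or a): if b held then b or a would, contradiction — so not b; similarly not a.

Yes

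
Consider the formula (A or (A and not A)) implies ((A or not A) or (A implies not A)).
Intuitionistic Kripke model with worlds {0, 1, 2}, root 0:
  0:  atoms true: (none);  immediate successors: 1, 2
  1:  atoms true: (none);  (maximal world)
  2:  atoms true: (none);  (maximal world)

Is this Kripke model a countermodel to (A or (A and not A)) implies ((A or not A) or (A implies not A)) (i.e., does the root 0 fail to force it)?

No

0 forces (A or (A and not A)) implies ((A or not A) or (A implies not A)) vacuously: no world accessible from 0 forces the antecedent A or (A and not A).
So the root 0 forces (A or (A and not A)) implies ((A or not A) or (A implies not A)); the model is not a countermodel.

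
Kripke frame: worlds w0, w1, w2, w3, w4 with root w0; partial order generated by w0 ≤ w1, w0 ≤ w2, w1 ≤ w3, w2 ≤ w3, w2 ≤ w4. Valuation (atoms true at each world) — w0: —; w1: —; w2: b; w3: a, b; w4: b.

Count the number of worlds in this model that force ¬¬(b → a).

w0: does not force it — w0 ⊮ ¬¬(b → a) since w4 is accessible from w0 and w4 ⊩ ¬(b → a).
w1: forces it.
w2: does not force it.
w3: forces it.
w4: does not force it.
Worlds forcing the formula: {w1, w3}.

2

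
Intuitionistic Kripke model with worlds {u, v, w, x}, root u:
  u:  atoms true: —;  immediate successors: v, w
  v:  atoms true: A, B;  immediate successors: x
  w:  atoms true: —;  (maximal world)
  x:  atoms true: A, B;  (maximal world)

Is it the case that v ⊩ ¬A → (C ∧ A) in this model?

Yes

v ⊩ ¬A → (C ∧ A) vacuously: no world accessible from v forces the antecedent ¬A.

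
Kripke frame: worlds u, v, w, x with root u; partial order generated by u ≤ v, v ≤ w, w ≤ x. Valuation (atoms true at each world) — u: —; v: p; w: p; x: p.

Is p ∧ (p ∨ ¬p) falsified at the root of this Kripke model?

Yes

u ⊮ p ∧ (p ∨ ¬p) since u fails p.
So the root u does not force p ∧ (p ∨ ¬p); the model is a countermodel.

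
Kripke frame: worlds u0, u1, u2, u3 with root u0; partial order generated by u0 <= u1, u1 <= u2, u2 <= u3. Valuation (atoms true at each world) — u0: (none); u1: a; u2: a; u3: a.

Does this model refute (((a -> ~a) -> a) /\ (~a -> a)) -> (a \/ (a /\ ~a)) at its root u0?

Yes

u0 ||-/- (((a -> ~a) -> a) /\ (~a -> a)) -> (a \/ (a /\ ~a)): already at u0 itself, u0 ||- ((a -> ~a) -> a) /\ (~a -> a) but u0 ||-/- a \/ (a /\ ~a).
u0 ||-/- a \/ (a /\ ~a): neither disjunct is forced at u0.
u0 lacks atom a, so u0 ||-/- a.
So the root u0 does not force (((a -> ~a) -> a) /\ (~a -> a)) -> (a \/ (a /\ ~a)); the model is a countermodel.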